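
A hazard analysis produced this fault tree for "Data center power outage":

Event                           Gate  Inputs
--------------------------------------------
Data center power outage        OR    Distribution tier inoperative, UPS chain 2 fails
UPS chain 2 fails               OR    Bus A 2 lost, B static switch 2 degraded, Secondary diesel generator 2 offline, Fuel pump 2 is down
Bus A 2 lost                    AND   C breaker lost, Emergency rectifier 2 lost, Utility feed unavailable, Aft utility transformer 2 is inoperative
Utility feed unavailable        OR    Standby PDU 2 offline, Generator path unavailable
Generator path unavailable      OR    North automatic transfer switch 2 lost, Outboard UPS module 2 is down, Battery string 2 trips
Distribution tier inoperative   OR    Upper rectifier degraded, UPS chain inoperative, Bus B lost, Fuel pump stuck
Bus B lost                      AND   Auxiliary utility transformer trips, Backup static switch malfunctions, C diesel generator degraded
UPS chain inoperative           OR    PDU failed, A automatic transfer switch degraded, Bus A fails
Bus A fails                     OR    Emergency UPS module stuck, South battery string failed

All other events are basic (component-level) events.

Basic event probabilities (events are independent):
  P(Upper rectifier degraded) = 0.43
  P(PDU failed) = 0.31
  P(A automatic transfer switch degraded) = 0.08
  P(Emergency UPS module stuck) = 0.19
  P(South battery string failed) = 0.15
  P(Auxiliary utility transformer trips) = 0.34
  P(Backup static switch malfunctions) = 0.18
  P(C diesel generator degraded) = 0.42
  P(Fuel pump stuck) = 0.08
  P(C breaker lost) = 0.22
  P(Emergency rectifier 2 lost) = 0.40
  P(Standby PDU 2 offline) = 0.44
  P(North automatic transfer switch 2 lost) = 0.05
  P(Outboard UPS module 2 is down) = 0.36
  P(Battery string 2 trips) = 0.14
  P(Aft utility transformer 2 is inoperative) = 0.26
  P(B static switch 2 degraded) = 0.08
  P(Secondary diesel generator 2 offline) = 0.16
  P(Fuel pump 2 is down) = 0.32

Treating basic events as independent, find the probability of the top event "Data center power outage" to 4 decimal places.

P(Bus A fails) [OR] = 1 − (1−0.19) × (1−0.15) = 0.311500
P(UPS chain inoperative) [OR] = 1 − (1−0.31) × (1−0.08) × (1−0.311500) = 0.562940
P(Bus B lost) [AND] = 0.34 × 0.18 × 0.42 = 0.025704
P(Distribution tier inoperative) [OR] = 1 − (1−0.43) × (1−0.562940) × (1−0.025704) × (1−0.08) = 0.776697
P(Generator path unavailable) [OR] = 1 − (1−0.05) × (1−0.36) × (1−0.14) = 0.477120
P(Utility feed unavailable) [OR] = 1 − (1−0.44) × (1−0.477120) = 0.707187
P(Bus A 2 lost) [AND] = 0.22 × 0.40 × 0.707187 × 0.26 = 0.016180
P(UPS chain 2 fails) [OR] = 1 − (1−0.016180) × (1−0.08) × (1−0.16) × (1−0.32) = 0.482999
P(Data center power outage) [OR] = 1 − (1−0.776697) × (1−0.482999) = 0.884552
Rounded to 4 decimal places: P(Data center power outage) ≈ 0.8846.

0.8846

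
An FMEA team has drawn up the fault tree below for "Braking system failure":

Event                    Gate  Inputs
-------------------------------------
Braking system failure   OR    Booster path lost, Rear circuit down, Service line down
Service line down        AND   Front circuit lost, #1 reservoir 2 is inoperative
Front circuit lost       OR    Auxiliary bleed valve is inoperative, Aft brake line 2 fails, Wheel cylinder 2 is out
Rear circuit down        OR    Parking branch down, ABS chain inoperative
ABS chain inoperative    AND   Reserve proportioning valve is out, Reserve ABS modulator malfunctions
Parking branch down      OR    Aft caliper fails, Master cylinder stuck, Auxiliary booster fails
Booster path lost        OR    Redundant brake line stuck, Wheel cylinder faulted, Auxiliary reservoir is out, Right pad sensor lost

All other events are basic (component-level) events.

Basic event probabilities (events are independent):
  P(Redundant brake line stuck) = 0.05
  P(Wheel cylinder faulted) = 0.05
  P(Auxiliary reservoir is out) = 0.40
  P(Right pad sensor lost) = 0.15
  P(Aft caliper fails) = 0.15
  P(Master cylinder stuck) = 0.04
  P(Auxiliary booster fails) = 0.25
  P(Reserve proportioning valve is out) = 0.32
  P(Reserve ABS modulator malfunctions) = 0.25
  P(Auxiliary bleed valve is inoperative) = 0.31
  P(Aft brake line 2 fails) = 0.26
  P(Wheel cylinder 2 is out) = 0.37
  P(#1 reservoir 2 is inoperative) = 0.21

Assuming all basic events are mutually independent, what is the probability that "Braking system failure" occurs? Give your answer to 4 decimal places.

P(Booster path lost) [OR] = 1 − (1−0.05) × (1−0.05) × (1−0.40) × (1−0.15) = 0.539725
P(Parking branch down) [OR] = 1 − (1−0.15) × (1−0.04) × (1−0.25) = 0.388000
P(ABS chain inoperative) [AND] = 0.32 × 0.25 = 0.080000
P(Rear circuit down) [OR] = 1 − (1−0.388000) × (1−0.080000) = 0.436960
P(Front circuit lost) [OR] = 1 − (1−0.31) × (1−0.26) × (1−0.37) = 0.678322
P(Service line down) [AND] = 0.678322 × 0.21 = 0.142448
P(Braking system failure) [OR] = 1 − (1−0.539725) × (1−0.436960) × (1−0.142448) = 0.777763
Rounded to 4 decimal places: P(Braking system failure) ≈ 0.7778.

0.7778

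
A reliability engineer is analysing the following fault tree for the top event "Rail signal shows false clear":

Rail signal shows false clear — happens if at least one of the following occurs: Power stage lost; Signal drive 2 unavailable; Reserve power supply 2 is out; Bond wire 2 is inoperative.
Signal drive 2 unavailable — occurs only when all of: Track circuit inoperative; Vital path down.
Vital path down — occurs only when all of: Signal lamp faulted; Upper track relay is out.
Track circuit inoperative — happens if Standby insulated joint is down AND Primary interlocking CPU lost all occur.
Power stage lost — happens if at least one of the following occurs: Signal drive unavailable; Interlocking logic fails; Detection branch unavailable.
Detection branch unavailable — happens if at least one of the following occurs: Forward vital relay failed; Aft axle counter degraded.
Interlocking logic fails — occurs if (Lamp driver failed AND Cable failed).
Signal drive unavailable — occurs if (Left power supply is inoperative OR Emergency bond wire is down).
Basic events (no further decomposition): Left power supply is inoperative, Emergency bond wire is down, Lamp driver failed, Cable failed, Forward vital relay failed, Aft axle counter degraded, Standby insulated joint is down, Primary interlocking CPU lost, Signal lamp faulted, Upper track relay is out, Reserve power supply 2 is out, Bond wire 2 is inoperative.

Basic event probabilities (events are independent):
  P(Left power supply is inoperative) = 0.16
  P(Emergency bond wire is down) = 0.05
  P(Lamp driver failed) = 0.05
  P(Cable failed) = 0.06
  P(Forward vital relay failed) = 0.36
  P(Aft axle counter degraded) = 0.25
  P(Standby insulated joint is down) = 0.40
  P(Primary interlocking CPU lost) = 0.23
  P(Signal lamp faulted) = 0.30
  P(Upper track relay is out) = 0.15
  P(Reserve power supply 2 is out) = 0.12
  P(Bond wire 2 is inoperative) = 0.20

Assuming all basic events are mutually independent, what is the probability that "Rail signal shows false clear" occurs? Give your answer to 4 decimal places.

0.7323

P(Signal drive unavailable) [OR] = 1 − (1−0.16) × (1−0.05) = 0.202000
P(Interlocking logic fails) [AND] = 0.05 × 0.06 = 0.003000
P(Detection branch unavailable) [OR] = 1 − (1−0.36) × (1−0.25) = 0.520000
P(Power stage lost) [OR] = 1 − (1−0.202000) × (1−0.003000) × (1−0.520000) = 0.618109
P(Track circuit inoperative) [AND] = 0.40 × 0.23 = 0.092000
P(Vital path down) [AND] = 0.30 × 0.15 = 0.045000
P(Signal drive 2 unavailable) [AND] = 0.092000 × 0.045000 = 0.004140
P(Rail signal shows false clear) [OR] = 1 − (1−0.618109) × (1−0.004140) × (1−0.12) × (1−0.20) = 0.732262
Rounded to 4 decimal places: P(Rail signal shows false clear) ≈ 0.7323.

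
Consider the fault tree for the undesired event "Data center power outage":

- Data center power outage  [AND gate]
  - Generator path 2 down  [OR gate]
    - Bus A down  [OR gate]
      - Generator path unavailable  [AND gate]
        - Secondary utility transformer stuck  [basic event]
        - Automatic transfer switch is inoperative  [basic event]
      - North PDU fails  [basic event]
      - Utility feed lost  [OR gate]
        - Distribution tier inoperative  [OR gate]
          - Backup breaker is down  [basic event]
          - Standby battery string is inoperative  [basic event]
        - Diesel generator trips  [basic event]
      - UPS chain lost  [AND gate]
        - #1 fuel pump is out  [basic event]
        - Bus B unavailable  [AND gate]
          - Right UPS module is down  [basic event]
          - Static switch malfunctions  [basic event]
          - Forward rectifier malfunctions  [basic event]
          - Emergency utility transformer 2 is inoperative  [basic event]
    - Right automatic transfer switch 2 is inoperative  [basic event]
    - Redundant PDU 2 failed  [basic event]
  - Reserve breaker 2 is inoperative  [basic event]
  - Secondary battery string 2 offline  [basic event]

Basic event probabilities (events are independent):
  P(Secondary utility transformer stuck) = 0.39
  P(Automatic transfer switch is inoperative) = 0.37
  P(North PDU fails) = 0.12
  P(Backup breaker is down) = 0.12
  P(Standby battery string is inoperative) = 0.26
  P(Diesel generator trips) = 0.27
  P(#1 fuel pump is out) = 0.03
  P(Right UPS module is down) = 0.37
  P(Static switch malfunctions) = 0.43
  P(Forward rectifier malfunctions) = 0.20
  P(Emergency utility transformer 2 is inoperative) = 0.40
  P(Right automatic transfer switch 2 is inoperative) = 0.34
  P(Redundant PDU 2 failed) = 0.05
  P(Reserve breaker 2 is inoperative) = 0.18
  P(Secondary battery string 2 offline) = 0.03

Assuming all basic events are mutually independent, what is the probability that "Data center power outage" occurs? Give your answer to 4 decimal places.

P(Generator path unavailable) [AND] = 0.39 × 0.37 = 0.144300
P(Distribution tier inoperative) [OR] = 1 − (1−0.12) × (1−0.26) = 0.348800
P(Utility feed lost) [OR] = 1 − (1−0.348800) × (1−0.27) = 0.524624
P(Bus B unavailable) [AND] = 0.37 × 0.43 × 0.20 × 0.40 = 0.012728
P(UPS chain lost) [AND] = 0.03 × 0.012728 = 0.000382
P(Bus A down) [OR] = 1 − (1−0.144300) × (1−0.12) × (1−0.524624) × (1−0.000382) = 0.642171
P(Generator path 2 down) [OR] = 1 − (1−0.642171) × (1−0.34) × (1−0.05) = 0.775641
P(Data center power outage) [AND] = 0.775641 × 0.18 × 0.03 = 0.004188
Rounded to 4 decimal places: P(Data center power outage) ≈ 0.0042.

0.0042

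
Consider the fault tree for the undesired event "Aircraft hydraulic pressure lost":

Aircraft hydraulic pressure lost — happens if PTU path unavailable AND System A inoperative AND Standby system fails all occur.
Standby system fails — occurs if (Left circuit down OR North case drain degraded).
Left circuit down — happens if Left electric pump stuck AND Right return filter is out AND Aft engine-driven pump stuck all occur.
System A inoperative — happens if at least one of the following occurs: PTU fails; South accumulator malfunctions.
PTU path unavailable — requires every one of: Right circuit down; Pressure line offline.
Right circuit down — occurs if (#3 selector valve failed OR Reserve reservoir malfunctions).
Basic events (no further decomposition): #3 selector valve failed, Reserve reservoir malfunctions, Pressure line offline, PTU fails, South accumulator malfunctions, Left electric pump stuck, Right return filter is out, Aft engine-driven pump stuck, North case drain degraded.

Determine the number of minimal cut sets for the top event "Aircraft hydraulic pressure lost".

8

Right circuit down [OR]: union of children's cut sets → 2 cut set(s).
PTU path unavailable [AND]: one cut set from each child combined → 2 × 1 = 2 cut set(s).
System A inoperative [OR]: union of children's cut sets → 2 cut set(s).
Left circuit down [AND]: one cut set from each child combined → 1 × 1 × 1 = 1 cut set(s).
Standby system fails [OR]: union of children's cut sets → 2 cut set(s).
Aircraft hydraulic pressure lost [AND]: one cut set from each child combined → 2 × 2 × 2 = 8 cut set(s).
Minimal cut sets: {#3 selector valve failed, Aft engine-driven pump stuck, Left electric pump stuck, PTU fails, Pressure line offline, Right return filter is out}; {#3 selector valve failed, North case drain degraded, PTU fails, Pressure line offline}; {#3 selector valve failed, Aft engine-driven pump stuck, Left electric pump stuck, Pressure line offline, Right return filter is out, South accumulator malfunctions}; {#3 selector valve failed, North case drain degraded, Pressure line offline, South accumulator malfunctions}; {Aft engine-driven pump stuck, Left electric pump stuck, PTU fails, Pressure line offline, Reserve reservoir malfunctions, Right return filter is out}; {North case drain degraded, PTU fails, Pressure line offline, Reserve reservoir malfunctions}; {Aft engine-driven pump stuck, Left electric pump stuck, Pressure line offline, Reserve reservoir malfunctions, Right return filter is out, South accumulator malfunctions}; {North case drain degraded, Pressure line offline, Reserve reservoir malfunctions, South accumulator malfunctions}.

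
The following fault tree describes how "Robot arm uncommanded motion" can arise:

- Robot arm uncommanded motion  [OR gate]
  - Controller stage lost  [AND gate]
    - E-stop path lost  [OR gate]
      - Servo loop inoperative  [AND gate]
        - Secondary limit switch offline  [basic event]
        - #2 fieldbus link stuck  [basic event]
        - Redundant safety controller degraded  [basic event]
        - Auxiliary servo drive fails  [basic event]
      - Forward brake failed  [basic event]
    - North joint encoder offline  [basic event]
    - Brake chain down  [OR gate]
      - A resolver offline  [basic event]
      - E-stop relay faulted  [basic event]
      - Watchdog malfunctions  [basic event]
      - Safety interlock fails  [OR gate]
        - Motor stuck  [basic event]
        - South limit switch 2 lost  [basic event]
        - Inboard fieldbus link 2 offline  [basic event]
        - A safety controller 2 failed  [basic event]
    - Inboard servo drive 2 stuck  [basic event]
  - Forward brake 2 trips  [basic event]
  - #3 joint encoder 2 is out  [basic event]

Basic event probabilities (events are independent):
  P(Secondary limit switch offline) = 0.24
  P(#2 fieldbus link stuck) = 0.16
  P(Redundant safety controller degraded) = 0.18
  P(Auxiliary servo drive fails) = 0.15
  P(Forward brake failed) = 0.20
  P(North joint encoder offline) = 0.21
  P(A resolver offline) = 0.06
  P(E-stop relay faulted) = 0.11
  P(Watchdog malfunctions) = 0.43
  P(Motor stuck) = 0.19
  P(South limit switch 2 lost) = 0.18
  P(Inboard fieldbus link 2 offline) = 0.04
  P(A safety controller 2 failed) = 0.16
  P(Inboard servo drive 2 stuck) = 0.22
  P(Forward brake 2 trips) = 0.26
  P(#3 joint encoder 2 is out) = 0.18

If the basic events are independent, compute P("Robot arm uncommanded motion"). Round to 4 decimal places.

0.3974

P(Servo loop inoperative) [AND] = 0.24 × 0.16 × 0.18 × 0.15 = 0.001037
P(E-stop path lost) [OR] = 1 − (1−0.001037) × (1−0.20) = 0.200830
P(Safety interlock fails) [OR] = 1 − (1−0.19) × (1−0.18) × (1−0.04) × (1−0.16) = 0.464389
P(Brake chain down) [OR] = 1 − (1−0.06) × (1−0.11) × (1−0.43) × (1−0.464389) = 0.744587
P(Controller stage lost) [AND] = 0.200830 × 0.21 × 0.744587 × 0.22 = 0.006909
P(Robot arm uncommanded motion) [OR] = 1 − (1−0.006909) × (1−0.26) × (1−0.18) = 0.397392
Rounded to 4 decimal places: P(Robot arm uncommanded motion) ≈ 0.3974.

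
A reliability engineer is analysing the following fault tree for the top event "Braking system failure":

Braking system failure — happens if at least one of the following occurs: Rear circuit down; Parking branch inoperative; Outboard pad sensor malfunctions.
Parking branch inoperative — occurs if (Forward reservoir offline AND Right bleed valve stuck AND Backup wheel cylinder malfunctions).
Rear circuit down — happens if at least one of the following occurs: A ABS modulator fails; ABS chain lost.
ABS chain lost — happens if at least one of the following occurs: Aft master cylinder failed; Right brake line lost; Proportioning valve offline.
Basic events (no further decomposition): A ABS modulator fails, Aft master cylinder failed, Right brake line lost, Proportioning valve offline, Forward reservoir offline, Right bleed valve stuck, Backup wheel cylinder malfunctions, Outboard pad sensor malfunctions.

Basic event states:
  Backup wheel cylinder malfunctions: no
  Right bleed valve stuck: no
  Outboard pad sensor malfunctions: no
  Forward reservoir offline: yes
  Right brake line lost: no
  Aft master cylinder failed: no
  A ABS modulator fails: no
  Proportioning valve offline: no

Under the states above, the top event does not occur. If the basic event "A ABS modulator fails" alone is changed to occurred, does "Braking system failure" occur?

Counterfactual: set "A ABS modulator fails" to occurred.
ABS chain lost [OR]: Aft master cylinder failed=not, Right brake line lost=not, Proportioning valve offline=not → no input occurs → does not occur.
Rear circuit down [OR]: A ABS modulator fails=occurs, ABS chain lost=not → at least one input occurs → occurs.
Parking branch inoperative [AND]: Forward reservoir offline=occurs, Right bleed valve stuck=not, Backup wheel cylinder malfunctions=not → not all inputs occur → does not occur.
Braking system failure [OR]: Rear circuit down=occurs, Parking branch inoperative=not, Outboard pad sensor malfunctions=not → at least one input occurs → occurs.

Yes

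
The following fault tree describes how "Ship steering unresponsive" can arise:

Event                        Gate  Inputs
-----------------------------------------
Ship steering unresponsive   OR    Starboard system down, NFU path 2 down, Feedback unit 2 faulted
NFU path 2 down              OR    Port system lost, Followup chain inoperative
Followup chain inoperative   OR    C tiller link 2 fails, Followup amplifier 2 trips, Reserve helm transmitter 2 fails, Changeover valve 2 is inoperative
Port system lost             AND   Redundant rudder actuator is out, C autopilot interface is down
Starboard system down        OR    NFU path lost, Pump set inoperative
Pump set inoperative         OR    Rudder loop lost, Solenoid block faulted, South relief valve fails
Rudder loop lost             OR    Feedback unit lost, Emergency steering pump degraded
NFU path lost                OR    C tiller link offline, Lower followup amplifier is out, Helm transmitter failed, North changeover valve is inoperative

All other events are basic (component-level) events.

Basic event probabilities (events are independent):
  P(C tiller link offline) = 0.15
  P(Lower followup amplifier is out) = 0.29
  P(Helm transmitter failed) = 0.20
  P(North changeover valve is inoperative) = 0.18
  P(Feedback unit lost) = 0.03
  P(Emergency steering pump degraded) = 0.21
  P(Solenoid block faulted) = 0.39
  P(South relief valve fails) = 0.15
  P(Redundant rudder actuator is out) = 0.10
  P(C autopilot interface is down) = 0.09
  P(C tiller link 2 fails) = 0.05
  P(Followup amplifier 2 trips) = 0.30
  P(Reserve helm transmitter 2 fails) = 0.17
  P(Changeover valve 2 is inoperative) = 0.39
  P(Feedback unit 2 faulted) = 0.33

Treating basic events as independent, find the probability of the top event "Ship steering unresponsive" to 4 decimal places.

0.9648

P(NFU path lost) [OR] = 1 − (1−0.15) × (1−0.29) × (1−0.20) × (1−0.18) = 0.604104
P(Rudder loop lost) [OR] = 1 − (1−0.03) × (1−0.21) = 0.233700
P(Pump set inoperative) [OR] = 1 − (1−0.233700) × (1−0.39) × (1−0.15) = 0.602673
P(Starboard system down) [OR] = 1 − (1−0.604104) × (1−0.602673) = 0.842700
P(Port system lost) [AND] = 0.10 × 0.09 = 0.009000
P(Followup chain inoperative) [OR] = 1 − (1−0.05) × (1−0.30) × (1−0.17) × (1−0.39) = 0.663311
P(NFU path 2 down) [OR] = 1 − (1−0.009000) × (1−0.663311) = 0.666341
P(Ship steering unresponsive) [OR] = 1 − (1−0.842700) × (1−0.666341) × (1−0.33) = 0.964835
Rounded to 4 decimal places: P(Ship steering unresponsive) ≈ 0.9648.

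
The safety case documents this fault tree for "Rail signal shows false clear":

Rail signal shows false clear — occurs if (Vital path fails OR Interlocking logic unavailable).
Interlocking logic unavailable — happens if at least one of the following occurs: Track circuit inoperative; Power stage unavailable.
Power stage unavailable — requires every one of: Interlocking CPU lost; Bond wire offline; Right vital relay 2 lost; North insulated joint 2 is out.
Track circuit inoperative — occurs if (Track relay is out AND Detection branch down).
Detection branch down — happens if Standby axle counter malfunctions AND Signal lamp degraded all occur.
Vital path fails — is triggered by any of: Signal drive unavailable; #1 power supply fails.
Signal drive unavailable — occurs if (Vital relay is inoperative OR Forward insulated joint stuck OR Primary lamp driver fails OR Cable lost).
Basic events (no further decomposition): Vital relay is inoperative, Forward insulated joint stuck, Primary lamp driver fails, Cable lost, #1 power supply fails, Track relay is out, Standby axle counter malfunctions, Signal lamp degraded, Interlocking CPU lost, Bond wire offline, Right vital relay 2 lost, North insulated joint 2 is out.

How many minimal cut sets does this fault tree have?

Signal drive unavailable [OR]: union of children's cut sets → 4 cut set(s).
Vital path fails [OR]: union of children's cut sets → 5 cut set(s).
Detection branch down [AND]: one cut set from each child combined → 1 × 1 = 1 cut set(s).
Track circuit inoperative [AND]: one cut set from each child combined → 1 × 1 = 1 cut set(s).
Power stage unavailable [AND]: one cut set from each child combined → 1 × 1 × 1 × 1 = 1 cut set(s).
Interlocking logic unavailable [OR]: union of children's cut sets → 2 cut set(s).
Rail signal shows false clear [OR]: union of children's cut sets → 7 cut set(s).
Minimal cut sets: {Vital relay is inoperative}; {Forward insulated joint stuck}; {Primary lamp driver fails}; {Cable lost}; {#1 power supply fails}; {Signal lamp degraded, Standby axle counter malfunctions, Track relay is out}; {Bond wire offline, Interlocking CPU lost, North insulated joint 2 is out, Right vital relay 2 lost}.

7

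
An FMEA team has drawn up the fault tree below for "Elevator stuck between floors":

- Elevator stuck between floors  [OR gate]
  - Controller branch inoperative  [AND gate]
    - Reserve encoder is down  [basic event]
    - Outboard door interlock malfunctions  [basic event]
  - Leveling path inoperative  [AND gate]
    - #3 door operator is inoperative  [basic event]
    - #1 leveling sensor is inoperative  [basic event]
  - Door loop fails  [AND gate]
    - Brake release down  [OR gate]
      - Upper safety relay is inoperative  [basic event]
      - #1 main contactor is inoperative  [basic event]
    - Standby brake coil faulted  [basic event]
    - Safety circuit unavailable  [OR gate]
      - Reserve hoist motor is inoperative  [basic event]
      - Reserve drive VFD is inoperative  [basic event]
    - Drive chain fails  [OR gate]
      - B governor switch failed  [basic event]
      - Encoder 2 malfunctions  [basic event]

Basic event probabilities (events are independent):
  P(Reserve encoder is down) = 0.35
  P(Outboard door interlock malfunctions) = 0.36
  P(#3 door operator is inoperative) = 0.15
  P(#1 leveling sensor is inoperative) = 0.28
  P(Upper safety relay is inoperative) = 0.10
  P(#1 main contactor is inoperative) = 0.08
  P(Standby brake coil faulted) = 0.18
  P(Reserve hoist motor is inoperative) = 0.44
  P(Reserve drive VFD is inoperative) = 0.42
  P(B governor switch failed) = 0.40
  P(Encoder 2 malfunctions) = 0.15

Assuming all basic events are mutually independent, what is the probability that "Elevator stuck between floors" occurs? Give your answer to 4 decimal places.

P(Controller branch inoperative) [AND] = 0.35 × 0.36 = 0.126000
P(Leveling path inoperative) [AND] = 0.15 × 0.28 = 0.042000
P(Brake release down) [OR] = 1 − (1−0.10) × (1−0.08) = 0.172000
P(Safety circuit unavailable) [OR] = 1 − (1−0.44) × (1−0.42) = 0.675200
P(Drive chain fails) [OR] = 1 − (1−0.40) × (1−0.15) = 0.490000
P(Door loop fails) [AND] = 0.172000 × 0.18 × 0.675200 × 0.490000 = 0.010243
P(Elevator stuck between floors) [OR] = 1 − (1−0.126000) × (1−0.042000) × (1−0.010243) = 0.171284
Rounded to 4 decimal places: P(Elevator stuck between floors) ≈ 0.1713.

0.1713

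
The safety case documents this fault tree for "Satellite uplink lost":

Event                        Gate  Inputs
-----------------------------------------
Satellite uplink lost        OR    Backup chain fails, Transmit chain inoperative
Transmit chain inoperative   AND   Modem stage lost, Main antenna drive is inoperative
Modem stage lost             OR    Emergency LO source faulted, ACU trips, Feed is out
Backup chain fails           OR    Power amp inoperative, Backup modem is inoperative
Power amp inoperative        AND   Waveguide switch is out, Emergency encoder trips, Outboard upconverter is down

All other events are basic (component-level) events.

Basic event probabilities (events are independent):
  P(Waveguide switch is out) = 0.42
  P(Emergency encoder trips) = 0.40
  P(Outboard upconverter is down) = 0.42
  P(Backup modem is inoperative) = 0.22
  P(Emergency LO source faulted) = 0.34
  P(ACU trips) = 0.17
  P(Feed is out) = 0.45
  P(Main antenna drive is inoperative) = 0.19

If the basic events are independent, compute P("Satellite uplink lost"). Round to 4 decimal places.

0.3713

P(Power amp inoperative) [AND] = 0.42 × 0.40 × 0.42 = 0.070560
P(Backup chain fails) [OR] = 1 − (1−0.070560) × (1−0.22) = 0.275037
P(Modem stage lost) [OR] = 1 − (1−0.34) × (1−0.17) × (1−0.45) = 0.698710
P(Transmit chain inoperative) [AND] = 0.698710 × 0.19 = 0.132755
P(Satellite uplink lost) [OR] = 1 − (1−0.275037) × (1−0.132755) = 0.371279
Rounded to 4 decimal places: P(Satellite uplink lost) ≈ 0.3713.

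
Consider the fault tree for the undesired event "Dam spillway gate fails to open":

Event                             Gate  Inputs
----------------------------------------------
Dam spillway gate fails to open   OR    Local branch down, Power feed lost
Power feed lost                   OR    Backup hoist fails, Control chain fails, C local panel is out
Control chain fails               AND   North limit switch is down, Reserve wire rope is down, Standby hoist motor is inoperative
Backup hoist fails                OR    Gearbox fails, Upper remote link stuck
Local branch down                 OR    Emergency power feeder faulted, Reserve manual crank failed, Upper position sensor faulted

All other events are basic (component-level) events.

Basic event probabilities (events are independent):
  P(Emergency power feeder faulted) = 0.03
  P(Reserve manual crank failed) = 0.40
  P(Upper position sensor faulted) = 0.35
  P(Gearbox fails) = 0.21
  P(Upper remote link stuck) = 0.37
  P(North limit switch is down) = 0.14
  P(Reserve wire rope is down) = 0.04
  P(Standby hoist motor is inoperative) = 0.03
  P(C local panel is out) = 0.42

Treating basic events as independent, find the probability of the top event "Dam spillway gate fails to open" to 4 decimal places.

P(Local branch down) [OR] = 1 − (1−0.03) × (1−0.40) × (1−0.35) = 0.621700
P(Backup hoist fails) [OR] = 1 − (1−0.21) × (1−0.37) = 0.502300
P(Control chain fails) [AND] = 0.14 × 0.04 × 0.03 = 0.000168
P(Power feed lost) [OR] = 1 − (1−0.502300) × (1−0.000168) × (1−0.42) = 0.711382
P(Dam spillway gate fails to open) [OR] = 1 − (1−0.621700) × (1−0.711382) = 0.890816
Rounded to 4 decimal places: P(Dam spillway gate fails to open) ≈ 0.8908.

0.8908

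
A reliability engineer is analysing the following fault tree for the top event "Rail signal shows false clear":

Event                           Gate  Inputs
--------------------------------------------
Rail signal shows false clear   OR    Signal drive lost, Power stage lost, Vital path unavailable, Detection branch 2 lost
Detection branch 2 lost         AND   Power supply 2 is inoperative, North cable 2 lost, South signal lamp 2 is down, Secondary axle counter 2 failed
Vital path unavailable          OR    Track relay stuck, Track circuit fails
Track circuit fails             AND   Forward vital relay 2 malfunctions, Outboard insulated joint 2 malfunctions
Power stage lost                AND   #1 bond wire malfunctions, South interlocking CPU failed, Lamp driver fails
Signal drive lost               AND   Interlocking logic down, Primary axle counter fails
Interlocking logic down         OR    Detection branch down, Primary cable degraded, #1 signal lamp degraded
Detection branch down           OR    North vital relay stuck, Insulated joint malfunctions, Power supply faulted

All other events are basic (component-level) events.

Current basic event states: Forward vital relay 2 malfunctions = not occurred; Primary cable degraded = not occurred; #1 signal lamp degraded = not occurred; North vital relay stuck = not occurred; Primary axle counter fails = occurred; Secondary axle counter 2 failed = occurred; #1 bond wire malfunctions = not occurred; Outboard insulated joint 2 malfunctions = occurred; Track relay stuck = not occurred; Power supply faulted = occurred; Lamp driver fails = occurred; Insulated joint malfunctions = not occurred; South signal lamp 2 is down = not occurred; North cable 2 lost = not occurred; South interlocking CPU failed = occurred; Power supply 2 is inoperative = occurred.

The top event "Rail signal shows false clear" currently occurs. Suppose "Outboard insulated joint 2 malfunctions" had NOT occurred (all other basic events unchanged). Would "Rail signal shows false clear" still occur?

Yes

Counterfactual: set "Outboard insulated joint 2 malfunctions" to not occurred.
Detection branch down [OR]: North vital relay stuck=not, Insulated joint malfunctions=not, Power supply faulted=occurs → at least one input occurs → occurs.
Interlocking logic down [OR]: Detection branch down=occurs, Primary cable degraded=not, #1 signal lamp degraded=not → at least one input occurs → occurs.
Signal drive lost [AND]: Interlocking logic down=occurs, Primary axle counter fails=occurs → all inputs occur → occurs.
Power stage lost [AND]: #1 bond wire malfunctions=not, South interlocking CPU failed=occurs, Lamp driver fails=occurs → not all inputs occur → does not occur.
Track circuit fails [AND]: Forward vital relay 2 malfunctions=not, Outboard insulated joint 2 malfunctions=not → not all inputs occur → does not occur.
Vital path unavailable [OR]: Track relay stuck=not, Track circuit fails=not → no input occurs → does not occur.
Detection branch 2 lost [AND]: Power supply 2 is inoperative=occurs, North cable 2 lost=not, South signal lamp 2 is down=not, Secondary axle counter 2 failed=occurs → not all inputs occur → does not occur.
Rail signal shows false clear [OR]: Signal drive lost=occurs, Power stage lost=not, Vital path unavailable=not, Detection branch 2 lost=not → at least one input occurs → occurs.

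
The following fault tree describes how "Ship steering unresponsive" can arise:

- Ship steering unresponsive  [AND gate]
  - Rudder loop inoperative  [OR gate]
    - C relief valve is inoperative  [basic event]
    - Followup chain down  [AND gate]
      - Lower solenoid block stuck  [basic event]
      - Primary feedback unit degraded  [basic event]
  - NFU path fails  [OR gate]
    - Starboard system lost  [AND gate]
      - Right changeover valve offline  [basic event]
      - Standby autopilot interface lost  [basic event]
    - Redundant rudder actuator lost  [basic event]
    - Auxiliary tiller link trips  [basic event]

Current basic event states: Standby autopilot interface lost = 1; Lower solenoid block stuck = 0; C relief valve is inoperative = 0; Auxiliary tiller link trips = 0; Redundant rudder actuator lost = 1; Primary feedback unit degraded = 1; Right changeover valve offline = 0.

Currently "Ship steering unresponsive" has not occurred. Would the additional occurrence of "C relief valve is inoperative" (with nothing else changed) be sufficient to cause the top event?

Counterfactual: set "C relief valve is inoperative" to occurred.
Followup chain down [AND]: Lower solenoid block stuck=not, Primary feedback unit degraded=occurs → not all inputs occur → does not occur.
Rudder loop inoperative [OR]: C relief valve is inoperative=occurs, Followup chain down=not → at least one input occurs → occurs.
Starboard system lost [AND]: Right changeover valve offline=not, Standby autopilot interface lost=occurs → not all inputs occur → does not occur.
NFU path fails [OR]: Starboard system lost=not, Redundant rudder actuator lost=occurs, Auxiliary tiller link trips=not → at least one input occurs → occurs.
Ship steering unresponsive [AND]: Rudder loop inoperative=occurs, NFU path fails=occurs → all inputs occur → occurs.

Yes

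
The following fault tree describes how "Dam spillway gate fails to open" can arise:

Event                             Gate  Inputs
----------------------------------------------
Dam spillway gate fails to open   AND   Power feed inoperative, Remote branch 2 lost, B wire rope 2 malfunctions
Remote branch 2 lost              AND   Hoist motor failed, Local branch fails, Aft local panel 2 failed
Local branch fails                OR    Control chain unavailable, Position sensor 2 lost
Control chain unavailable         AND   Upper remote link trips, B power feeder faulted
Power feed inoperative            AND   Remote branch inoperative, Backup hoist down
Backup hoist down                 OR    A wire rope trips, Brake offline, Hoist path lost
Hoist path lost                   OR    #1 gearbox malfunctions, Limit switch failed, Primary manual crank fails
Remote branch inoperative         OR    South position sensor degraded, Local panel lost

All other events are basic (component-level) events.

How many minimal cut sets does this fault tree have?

20

Remote branch inoperative [OR]: union of children's cut sets → 2 cut set(s).
Hoist path lost [OR]: union of children's cut sets → 3 cut set(s).
Backup hoist down [OR]: union of children's cut sets → 5 cut set(s).
Power feed inoperative [AND]: one cut set from each child combined → 2 × 5 = 10 cut set(s).
Control chain unavailable [AND]: one cut set from each child combined → 1 × 1 = 1 cut set(s).
Local branch fails [OR]: union of children's cut sets → 2 cut set(s).
Remote branch 2 lost [AND]: one cut set from each child combined → 1 × 2 × 1 = 2 cut set(s).
Dam spillway gate fails to open [AND]: one cut set from each child combined → 10 × 2 × 1 = 20 cut set(s).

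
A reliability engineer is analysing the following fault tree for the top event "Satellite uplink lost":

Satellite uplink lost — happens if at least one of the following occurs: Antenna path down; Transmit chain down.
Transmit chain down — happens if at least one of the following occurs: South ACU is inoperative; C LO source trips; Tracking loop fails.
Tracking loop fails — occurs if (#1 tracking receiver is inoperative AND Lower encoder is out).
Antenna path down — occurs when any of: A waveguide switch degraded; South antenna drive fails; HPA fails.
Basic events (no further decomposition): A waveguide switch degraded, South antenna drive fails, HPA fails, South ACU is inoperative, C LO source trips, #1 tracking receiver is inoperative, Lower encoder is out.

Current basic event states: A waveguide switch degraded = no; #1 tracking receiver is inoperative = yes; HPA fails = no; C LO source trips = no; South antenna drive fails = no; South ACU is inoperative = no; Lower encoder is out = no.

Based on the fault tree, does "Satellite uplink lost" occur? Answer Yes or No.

No

Antenna path down [OR]: A waveguide switch degraded=not, South antenna drive fails=not, HPA fails=not → no input occurs → does not occur.
Tracking loop fails [AND]: #1 tracking receiver is inoperative=occurs, Lower encoder is out=not → not all inputs occur → does not occur.
Transmit chain down [OR]: South ACU is inoperative=not, C LO source trips=not, Tracking loop fails=not → no input occurs → does not occur.
Satellite uplink lost [OR]: Antenna path down=not, Transmit chain down=not → no input occurs → does not occur.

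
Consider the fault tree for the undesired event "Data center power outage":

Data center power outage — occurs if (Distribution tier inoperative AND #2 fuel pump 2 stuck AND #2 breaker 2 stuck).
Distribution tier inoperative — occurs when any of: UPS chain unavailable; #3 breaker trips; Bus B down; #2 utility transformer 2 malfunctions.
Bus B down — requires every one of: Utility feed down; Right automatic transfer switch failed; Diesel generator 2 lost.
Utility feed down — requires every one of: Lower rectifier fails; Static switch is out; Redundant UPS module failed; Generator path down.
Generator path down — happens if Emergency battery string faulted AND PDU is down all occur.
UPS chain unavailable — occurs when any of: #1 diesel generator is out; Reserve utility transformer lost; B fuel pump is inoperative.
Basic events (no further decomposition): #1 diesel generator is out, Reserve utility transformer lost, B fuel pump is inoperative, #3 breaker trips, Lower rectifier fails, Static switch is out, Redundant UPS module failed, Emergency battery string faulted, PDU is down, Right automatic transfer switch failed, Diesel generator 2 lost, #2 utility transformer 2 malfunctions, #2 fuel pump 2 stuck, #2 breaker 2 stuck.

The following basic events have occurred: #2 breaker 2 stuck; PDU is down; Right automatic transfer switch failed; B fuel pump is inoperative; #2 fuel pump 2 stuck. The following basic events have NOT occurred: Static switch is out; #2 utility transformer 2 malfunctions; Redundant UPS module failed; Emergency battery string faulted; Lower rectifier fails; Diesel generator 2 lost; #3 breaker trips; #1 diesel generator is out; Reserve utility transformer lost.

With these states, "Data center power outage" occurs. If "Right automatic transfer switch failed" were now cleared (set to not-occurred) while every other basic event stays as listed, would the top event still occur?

Counterfactual: set "Right automatic transfer switch failed" to not occurred.
UPS chain unavailable [OR]: #1 diesel generator is out=not, Reserve utility transformer lost=not, B fuel pump is inoperative=occurs → at least one input occurs → occurs.
Generator path down [AND]: Emergency battery string faulted=not, PDU is down=occurs → not all inputs occur → does not occur.
Utility feed down [AND]: Lower rectifier fails=not, Static switch is out=not, Redundant UPS module failed=not, Generator path down=not → not all inputs occur → does not occur.
Bus B down [AND]: Utility feed down=not, Right automatic transfer switch failed=not, Diesel generator 2 lost=not → not all inputs occur → does not occur.
Distribution tier inoperative [OR]: UPS chain unavailable=occurs, #3 breaker trips=not, Bus B down=not, #2 utility transformer 2 malfunctions=not → at least one input occurs → occurs.
Data center power outage [AND]: Distribution tier inoperative=occurs, #2 fuel pump 2 stuck=occurs, #2 breaker 2 stuck=occurs → all inputs occur → occurs.

Yes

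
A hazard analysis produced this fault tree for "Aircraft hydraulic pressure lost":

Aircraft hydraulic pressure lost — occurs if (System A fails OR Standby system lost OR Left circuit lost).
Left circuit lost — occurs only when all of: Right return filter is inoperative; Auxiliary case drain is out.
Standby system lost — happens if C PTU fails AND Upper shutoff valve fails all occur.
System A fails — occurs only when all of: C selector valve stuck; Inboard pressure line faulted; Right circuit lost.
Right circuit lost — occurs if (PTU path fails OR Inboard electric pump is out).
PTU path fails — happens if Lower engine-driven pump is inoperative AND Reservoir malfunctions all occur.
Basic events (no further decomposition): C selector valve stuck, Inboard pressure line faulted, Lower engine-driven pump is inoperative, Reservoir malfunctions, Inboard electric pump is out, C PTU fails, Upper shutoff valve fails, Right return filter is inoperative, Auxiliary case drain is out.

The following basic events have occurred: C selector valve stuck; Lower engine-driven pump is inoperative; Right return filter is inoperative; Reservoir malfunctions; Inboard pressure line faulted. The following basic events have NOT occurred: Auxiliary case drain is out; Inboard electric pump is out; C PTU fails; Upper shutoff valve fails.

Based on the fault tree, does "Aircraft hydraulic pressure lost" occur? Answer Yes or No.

PTU path fails [AND]: Lower engine-driven pump is inoperative=occurs, Reservoir malfunctions=occurs → all inputs occur → occurs.
Right circuit lost [OR]: PTU path fails=occurs, Inboard electric pump is out=not → at least one input occurs → occurs.
System A fails [AND]: C selector valve stuck=occurs, Inboard pressure line faulted=occurs, Right circuit lost=occurs → all inputs occur → occurs.
Standby system lost [AND]: C PTU fails=not, Upper shutoff valve fails=not → not all inputs occur → does not occur.
Left circuit lost [AND]: Right return filter is inoperative=occurs, Auxiliary case drain is out=not → not all inputs occur → does not occur.
Aircraft hydraulic pressure lost [OR]: System A fails=occurs, Standby system lost=not, Left circuit lost=not → at least one input occurs → occurs.

Yes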